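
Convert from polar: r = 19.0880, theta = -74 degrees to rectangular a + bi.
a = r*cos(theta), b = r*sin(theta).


a = 19.0880*cos(-74°) = 19.0880*0.27564 = 5.2614
b = 19.0880*sin(-74°) = 19.0880*(-0.961262) = -18.3486

5.2614 - 18.3486i


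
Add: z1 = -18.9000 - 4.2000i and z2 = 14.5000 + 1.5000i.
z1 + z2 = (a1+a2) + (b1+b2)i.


Real: -18.9 + 14.5 = -4.4
Imag: -4.2 + 1.5 = -2.7

-4.4000 - 2.7000i


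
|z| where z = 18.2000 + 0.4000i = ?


|z| = sqrt(18.2^2 + 0.4^2) = sqrt(331.24 + 0.16) = sqrt(331.4) = 18.2044

|z| = 18.2044


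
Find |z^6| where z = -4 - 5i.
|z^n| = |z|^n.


|z| = sqrt(16+25) = sqrt(41) = 6.4031
|z^6| = |z|^6 = (sqrt(41))^6 = 41^3 = 68921

|z^6| = 68921


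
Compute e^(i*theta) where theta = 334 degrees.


cos(334°) = 0.8988
sin(334°) = -0.4384

e^(i*334°) = 0.8988 - 0.4384i


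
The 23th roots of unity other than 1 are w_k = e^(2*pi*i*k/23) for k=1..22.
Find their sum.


With w = e^(2*pi*i/23), all 23 of the 23th roots of unity w^0 = 1, w, ..., w^(22) sum to 0: 1 + w + ... + w^(22) = (1 - w^23)/(1 - w) = 0 since w^23 = 1, w ≠ 1.
Removing the root 1: w + w^2 + ... + w^(22) = 0 - 1 = -1

Sum = -1


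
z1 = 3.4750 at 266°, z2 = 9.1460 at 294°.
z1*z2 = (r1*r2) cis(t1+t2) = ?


r = 3.4750 * 9.1460 = 31.7824
theta = 266° + 294° = 560° = 200° (mod 360)

31.7824 cis(200°)


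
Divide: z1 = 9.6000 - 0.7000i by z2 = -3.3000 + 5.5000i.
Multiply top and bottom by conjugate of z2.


Conjugate of z2 = -3.3000 - 5.5000i
Numerator: (9.6000 - 0.7000i)(-3.3000 - 5.5000i) = -35.5300 - 50.4900i
Denominator: (-3.3)^2 + 5.5^2 = 41.14
Result = (-35.5300 - 50.4900i)/41.14

-0.8636 - 1.2273i


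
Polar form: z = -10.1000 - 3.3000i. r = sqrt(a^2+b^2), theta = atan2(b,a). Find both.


r = sqrt(102.01+10.89) = sqrt(112.9) = 10.6254
theta = atan2(-3.3, -10.1) = -161.9061 degrees

r = 10.6254, theta = -161.9061 degrees


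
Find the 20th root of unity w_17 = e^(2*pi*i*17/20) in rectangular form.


Angle = 360*17/20 = 306°
a = cos(306°) = 0.5878
b = sin(306°) = -0.8090

0.5878 - 0.8090i


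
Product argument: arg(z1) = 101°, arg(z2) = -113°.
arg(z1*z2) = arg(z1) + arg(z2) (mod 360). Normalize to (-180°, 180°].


arg(z1*z2) = 101° - 113° = -12°
Normalized to (-180°, 180°]: -12°

-12°


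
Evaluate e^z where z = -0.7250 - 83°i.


e^-0.7250 = 0.4843
cos(-83°) = 0.1219
sin(-83°) = -0.9925
Real = 0.4843*0.1219 = 0.0590
Imag = 0.4843*(-0.9925) = -0.4807

0.0590 - 0.4807i


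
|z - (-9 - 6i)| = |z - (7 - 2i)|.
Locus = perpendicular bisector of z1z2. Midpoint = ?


Equal distances means the locus is the perpendicular bisector of z1 and z2.
Midpoint = ((-9+7)/2, (-6+(-2))/2) = (-1.0000, -4.0000)

Perpendicular bisector through (-1.0000, -4.0000)


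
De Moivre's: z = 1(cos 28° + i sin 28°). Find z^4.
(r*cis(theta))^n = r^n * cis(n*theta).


r^4 = 1^4 = 1
n*theta = 4*28° = 112° = 112° (mod 360)
a = 1*cos(112°) = -0.3746
b = 1*sin(112°) = 0.9272

1 cis(112°) = -0.3746 + 0.9272i


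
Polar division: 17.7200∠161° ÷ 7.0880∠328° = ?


r = 17.7200 / 7.0880 = 2.5000
theta = 161° - 328° = -167° = 193° (mod 360)

2.5000 cis(193°)


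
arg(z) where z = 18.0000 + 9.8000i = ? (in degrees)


Re = 18, Im = 9.8
arg = atan2(9.8, 18) = 28.5658 degrees

arg(z) = 28.5658 degrees


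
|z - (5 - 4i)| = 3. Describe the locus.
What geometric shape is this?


|z - z0| = r is a circle with center z0 and radius r.
Center = (5, -4), radius = 3

Circle with center (5, -4) and radius 3


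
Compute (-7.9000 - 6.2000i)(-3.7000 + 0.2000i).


Real = -7.9*(-3.7) - (-6.2)*0.2 = 29.23 - (-1.24) = 30.47
Imag = -7.9*0.2 - (3.7)*(-6.2) = -1.58 + 22.94 = 21.36

30.4700 + 21.3600i


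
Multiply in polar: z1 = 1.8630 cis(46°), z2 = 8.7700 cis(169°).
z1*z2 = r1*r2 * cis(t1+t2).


r = 1.8630 * 8.7700 = 16.3385
theta = 46° + 169° = 215° = 215° (mod 360)

16.3385 cis(215°)


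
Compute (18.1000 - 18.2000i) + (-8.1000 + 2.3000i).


Real: 18.1 - 8.1 = 10
Imag: -18.2 + 2.3 = -15.9

10.0000 - 15.9000i


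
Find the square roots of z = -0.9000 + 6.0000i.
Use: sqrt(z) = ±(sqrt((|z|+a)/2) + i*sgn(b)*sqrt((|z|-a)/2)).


|z| = sqrt(0.81+36) = 6.0671
sqrt((|z|+a)/2) = sqrt((6.0671+(-0.9))/2) = sqrt(2.5836) = 1.6073
sqrt((|z|-a)/2) = sqrt((6.0671-(-0.9))/2) = sqrt(3.4836) = 1.8664

±(1.6073 + 1.8664i) i.e. 1.6073 + 1.8664i and -1.6073 - 1.8664i


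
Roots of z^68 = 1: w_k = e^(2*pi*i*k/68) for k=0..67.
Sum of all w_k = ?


The sum of all 68th roots of unity is 0.
Geometric series: (1 - w^68)/(1 - w) = (1-1)/(1-w) = 0 since w^68 = 1, w ≠ 1.
Alternatively: coefficient of z^67 in z^68 - 1 is 0.

0


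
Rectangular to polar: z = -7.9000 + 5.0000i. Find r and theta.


r = sqrt(62.41+25) = sqrt(87.41) = 9.3493
theta = atan2(5, -7.9) = 147.6698 degrees

r = 9.3493, theta = 147.6698 degrees


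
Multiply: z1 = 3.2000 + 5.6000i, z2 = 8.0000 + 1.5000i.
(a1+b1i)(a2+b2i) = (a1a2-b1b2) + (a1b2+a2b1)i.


Real = 3.2*8 - 5.6*1.5 = 25.6 - 8.4 = 17.2
Imag = 3.2*1.5 + 8*5.6 = 4.8 + 44.8 = 49.6

17.2000 + 49.6000i


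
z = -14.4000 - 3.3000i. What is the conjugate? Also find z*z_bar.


z_bar = -14.4000 + 3.3000i
z*z_bar = (-14.4)^2 + (-3.3)^2 = 207.36 + 10.89 = 218.25

z_bar = -14.4000 + 3.3000i, z*z_bar = 218.25


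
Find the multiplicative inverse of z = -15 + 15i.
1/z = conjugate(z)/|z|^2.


|z|^2 = 225+225 = 450
1/z = (-15 - 15i)/450

1/z = -0.0333 - 0.0333i


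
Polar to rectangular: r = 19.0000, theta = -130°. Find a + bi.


a = 19.0000*cos(-130°) = 19.0000*(-0.64279) = -12.2130
b = 19.0000*sin(-130°) = 19.0000*(-0.76604) = -14.5548

-12.2130 - 14.5548i


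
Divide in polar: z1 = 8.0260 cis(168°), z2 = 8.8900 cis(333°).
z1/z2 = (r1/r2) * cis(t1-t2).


r = 8.0260 / 8.8900 = 0.9028
theta = 168° - 333° = -165° = 195° (mod 360)

0.9028 cis(195°)


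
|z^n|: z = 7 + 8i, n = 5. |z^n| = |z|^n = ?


|z| = sqrt(49+64) = sqrt(113) = 10.6301
|z^5| = |z|^5 = (sqrt(113))^5 = 113^2 * sqrt(113) = 12769*sqrt(113)

|z^5| = 12769*sqrt(113) ≈ 135736.3319


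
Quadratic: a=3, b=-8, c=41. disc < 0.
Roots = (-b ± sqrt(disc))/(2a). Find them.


disc = (-8)^2 - 4*3*41 = 64 - 492 = -428
sqrt(|disc|) = sqrt(428) = 20.6882
Real part = 8/(2*3) = 1.3333
Imag part = 20.6882/(2*3) = 3.4480

1.3333 ± 3.4480i


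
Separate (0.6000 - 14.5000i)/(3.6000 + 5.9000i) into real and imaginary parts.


Multiply by conjugate: (0.6000 - 14.5000i)(3.6000 - 5.9000i) / (3.6^2 + 5.9^2)
Numerator real = 0.6*3.6 - (14.5)*5.9 = -83.39
Numerator imag = -14.5*3.6 - 0.6*5.9 = -55.74
Denominator = 47.77
Re(z) = -83.39/47.77 = -1.7457
Im(z) = -55.74/47.77 = -1.1668

Re(z) = -1.7457, Im(z) = -1.1668


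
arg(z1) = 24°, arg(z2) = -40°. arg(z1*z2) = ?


arg(z1*z2) = 24° - 40° = -16°
Normalized to (-180°, 180°]: -16°

-16°


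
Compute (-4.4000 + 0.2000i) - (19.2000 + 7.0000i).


Real: -4.4 - 19.2 = -23.6
Imag: 0.2 - 7 = -6.8

-23.6000 - 6.8000i


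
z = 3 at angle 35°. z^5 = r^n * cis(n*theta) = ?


r^5 = 3^5 = 243
n*theta = 5*35° = 175° = 175° (mod 360)
a = 243*cos(175°) = -242.0753
b = 243*sin(175°) = 21.1788

243 cis(175°) = -242.0753 + 21.1788i


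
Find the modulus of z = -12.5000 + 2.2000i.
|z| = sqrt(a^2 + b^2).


|z| = sqrt((-12.5)^2 + 2.2^2) = sqrt(156.25 + 4.84) = sqrt(161.09) = 12.6921

|z| = 12.6921


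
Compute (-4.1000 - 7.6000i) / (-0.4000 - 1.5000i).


Conjugate of z2 = -0.4000 + 1.5000i
Numerator: (-4.1000 - 7.6000i)(-0.4000 + 1.5000i) = 13.0400 - 3.1100i
Denominator: (-0.4)^2 + (-1.5)^2 = 2.41
Result = (13.0400 - 3.1100i)/2.41

5.4108 - 1.2905i


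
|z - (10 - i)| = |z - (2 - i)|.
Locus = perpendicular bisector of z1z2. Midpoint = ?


Equal distances means the locus is the perpendicular bisector of z1 and z2.
Midpoint = ((10+2)/2, (-1+(-1))/2) = (6.0000, -1.0000)

Perpendicular bisector through (6.0000, -1.0000)


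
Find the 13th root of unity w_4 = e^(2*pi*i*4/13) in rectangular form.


Angle = 360*4/13 = 110.7692°
a = cos(110.7692°) = -0.3546
b = sin(110.7692°) = 0.9350

-0.3546 + 0.9350i


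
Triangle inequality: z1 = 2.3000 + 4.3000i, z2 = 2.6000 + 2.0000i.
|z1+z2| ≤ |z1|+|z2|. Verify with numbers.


|z1| = sqrt(2.3^2 + 4.3^2) = sqrt(23.78) = 4.8765
|z2| = sqrt(2.6^2 + 2^2) = sqrt(10.76) = 3.2802
z1+z2 = 4.9000 + 6.3000i
|z1+z2| = sqrt(63.7) = 7.9812
|z1|+|z2| = 4.8765 + 3.2802 = 8.1567

|z1+z2| = 7.9812 ≤ |z1|+|z2| = 8.1567 (verified)


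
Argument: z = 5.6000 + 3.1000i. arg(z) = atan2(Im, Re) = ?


Re = 5.6, Im = 3.1
arg = atan2(3.1, 5.6) = 28.9677 degrees

arg(z) = 28.9677 degrees


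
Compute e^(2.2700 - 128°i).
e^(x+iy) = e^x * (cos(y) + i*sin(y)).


e^2.2700 = 9.6794
cos(-128°) = -0.61566
sin(-128°) = -0.78801
Real = 9.6794*(-0.61566) = -5.9592
Imag = 9.6794*(-0.78801) = -7.6275

-5.9592 - 7.6275i


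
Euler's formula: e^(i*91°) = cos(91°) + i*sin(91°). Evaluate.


cos(91°) = -0.0175
sin(91°) = 0.9998

e^(i*91°) = -0.0175 + 0.9998i


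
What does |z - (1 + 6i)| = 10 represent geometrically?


|z - z0| = r is a circle with center z0 and radius r.
Center = (1, 6), radius = 10

Circle with center (1, 6) and radius 10


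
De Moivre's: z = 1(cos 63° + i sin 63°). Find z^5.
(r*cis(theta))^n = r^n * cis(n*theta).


r^5 = 1^5 = 1
n*theta = 5*63° = 315° = 315° (mod 360)
a = 1*cos(315°) = 0.7071
b = 1*sin(315°) = -0.7071

1 cis(315°) = 0.7071 - 0.7071i


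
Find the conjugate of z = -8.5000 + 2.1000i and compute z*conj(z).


z_bar = -8.5000 - 2.1000i
z*z_bar = (-8.5)^2 + 2.1^2 = 72.25 + 4.41 = 76.66

z_bar = -8.5000 - 2.1000i, z*z_bar = 76.66


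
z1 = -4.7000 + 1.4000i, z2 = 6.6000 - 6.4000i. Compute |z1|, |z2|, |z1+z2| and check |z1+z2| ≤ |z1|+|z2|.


|z1| = sqrt((-4.7)^2 + 1.4^2) = sqrt(24.05) = 4.9041
|z2| = sqrt(6.6^2 + (-6.4)^2) = sqrt(84.52) = 9.1935
z1+z2 = 1.9000 - 5.0000i
|z1+z2| = sqrt(28.61) = 5.3488
|z1|+|z2| = 4.9041 + 9.1935 = 14.0976

|z1+z2| = 5.3488 ≤ |z1|+|z2| = 14.0976 (verified)


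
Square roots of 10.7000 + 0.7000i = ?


|z| = sqrt(114.49+0.49) = 10.7229
sqrt((|z|+a)/2) = sqrt((10.7229+10.7)/2) = sqrt(10.7114) = 3.2728
sqrt((|z|-a)/2) = sqrt((10.7229-10.7)/2) = sqrt(0.0114) = 0.1069

±(3.2728 + 0.1069i) i.e. 3.2728 + 0.1069i and -3.2728 - 0.1069i


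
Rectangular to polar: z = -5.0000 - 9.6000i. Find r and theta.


r = sqrt(25+92.16) = sqrt(117.16) = 10.8240
theta = atan2(-9.6, -5) = -117.5120 degrees

r = 10.8240, theta = -117.5120 degrees


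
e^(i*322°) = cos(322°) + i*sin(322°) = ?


cos(322°) = 0.7880
sin(322°) = -0.6157

e^(i*322°) = 0.7880 - 0.6157i


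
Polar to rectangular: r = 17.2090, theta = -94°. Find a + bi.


a = 17.2090*cos(-94°) = 17.2090*(-0.069756) = -1.2004
b = 17.2090*sin(-94°) = 17.2090*(-0.997564) = -17.1671

-1.2004 - 17.1671i


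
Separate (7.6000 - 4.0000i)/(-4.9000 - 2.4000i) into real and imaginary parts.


Multiply by conjugate: (7.6000 - 4.0000i)(-4.9000 + 2.4000i) / ((-4.9)^2 + (-2.4)^2)
Numerator real = 7.6*(-4.9) - (4)*(-2.4) = -27.64
Numerator imag = -4*(-4.9) - 7.6*(-2.4) = 37.84
Denominator = 29.77
Re(z) = -27.64/29.77 = -0.9285
Im(z) = 37.84/29.77 = 1.2711

Re(z) = -0.9285, Im(z) = 1.2711


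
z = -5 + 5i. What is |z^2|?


|z| = sqrt(25+25) = sqrt(50) = 7.0711
|z^2| = |z|^2 = (sqrt(50))^2 = 50

|z^2| = 50


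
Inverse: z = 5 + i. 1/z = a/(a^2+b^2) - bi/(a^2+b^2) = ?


|z|^2 = 25+1 = 26
1/z = (5 - 1i)/26

1/z = 0.1923 - 0.0385i


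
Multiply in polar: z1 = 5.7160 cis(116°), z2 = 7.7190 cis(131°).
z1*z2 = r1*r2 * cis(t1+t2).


r = 5.7160 * 7.7190 = 44.1218
theta = 116° + 131° = 247° = 247° (mod 360)

44.1218 cis(247°)


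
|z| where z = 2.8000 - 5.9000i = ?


|z| = sqrt(2.8^2 + (-5.9)^2) = sqrt(7.84 + 34.81) = sqrt(42.65) = 6.5307

|z| = 6.5307


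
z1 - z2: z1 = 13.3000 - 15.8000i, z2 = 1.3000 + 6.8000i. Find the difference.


Real: 13.3 - 1.3 = 12
Imag: -15.8 - 6.8 = -22.6

12.0000 - 22.6000i


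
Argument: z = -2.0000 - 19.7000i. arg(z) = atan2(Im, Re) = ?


Re = -2, Im = -19.7
arg = atan2(-19.7, -2) = -95.7970 degrees

arg(z) = -95.7970 degrees


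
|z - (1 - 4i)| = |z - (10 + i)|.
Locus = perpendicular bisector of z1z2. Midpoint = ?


Equal distances means the locus is the perpendicular bisector of z1 and z2.
Midpoint = ((1+10)/2, (-4+1)/2) = (5.5000, -1.5000)

Perpendicular bisector through (5.5000, -1.5000)


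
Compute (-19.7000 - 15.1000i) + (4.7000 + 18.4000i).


Real: -19.7 + 4.7 = -15
Imag: -15.1 + 18.4 = 3.3

-15.0000 + 3.3000i


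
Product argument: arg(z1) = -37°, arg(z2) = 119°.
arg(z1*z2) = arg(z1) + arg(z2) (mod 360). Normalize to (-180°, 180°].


arg(z1*z2) = -37° + 119° = 82°
Normalized to (-180°, 180°]: 82°

82°


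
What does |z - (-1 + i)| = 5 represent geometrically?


|z - z0| = r is a circle with center z0 and radius r.
Center = (-1, 1), radius = 5

Circle with center (-1, 1) and radius 5


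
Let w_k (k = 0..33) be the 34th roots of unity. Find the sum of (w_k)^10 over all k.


The roots are w_k = w^k with w = e^(2*pi*i/34), and (w^k)^10 = (w^10)^k.
So S = 1 + u + u^2 + ... + u^(33) with u = w^10.
10 = 0*34 + 10, so 10 is not a multiple of 34: u = w^10 ≠ 1 (w is a primitive 34th root), while u^34 = (w^34)^10 = 1.
Geometric series: S = (1 - u^34)/(1 - u) = (1 - 1)/(1 - u) = 0

S = 0


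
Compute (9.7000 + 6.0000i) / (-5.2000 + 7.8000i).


Conjugate of z2 = -5.2000 - 7.8000i
Numerator: (9.7000 + 6.0000i)(-5.2000 - 7.8000i) = -3.6400 - 106.8600i
Denominator: (-5.2)^2 + 7.8^2 = 87.88
Result = (-3.6400 - 106.8600i)/87.88

-0.0414 - 1.2160i


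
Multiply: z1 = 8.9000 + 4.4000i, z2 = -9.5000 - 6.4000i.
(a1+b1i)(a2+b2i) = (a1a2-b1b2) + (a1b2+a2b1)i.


Real = 8.9*(-9.5) - 4.4*(-6.4) = -84.55 - (-28.16) = -56.39
Imag = 8.9*(-6.4) - (9.5)*4.4 = -56.96 - (41.8) = -98.76

-56.3900 - 98.7600i


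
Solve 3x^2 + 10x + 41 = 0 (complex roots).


disc = 10^2 - 4*3*41 = 100 - 492 = -392
sqrt(|disc|) = sqrt(392) = 19.7990
Real part = -10/(2*3) = -1.6667
Imag part = 19.7990/(2*3) = 3.2998

-1.6667 ± 3.2998i


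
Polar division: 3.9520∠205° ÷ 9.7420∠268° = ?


r = 3.9520 / 9.7420 = 0.4057
theta = 205° - 268° = -63° = 297° (mod 360)

0.4057 cis(297°)


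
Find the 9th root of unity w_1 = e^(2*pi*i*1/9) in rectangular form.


Angle = 360*1/9 = 40°
a = cos(40°) = 0.7660
b = sin(40°) = 0.6428

0.7660 + 0.6428i


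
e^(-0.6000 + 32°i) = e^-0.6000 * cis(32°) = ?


e^-0.6000 = 0.5488
cos(32°) = 0.848
sin(32°) = 0.5299
Real = 0.5488*0.848 = 0.4654
Imag = 0.5488*0.5299 = 0.2908

0.4654 + 0.2908i


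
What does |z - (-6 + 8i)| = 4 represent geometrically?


|z - z0| = r is a circle with center z0 and radius r.
Center = (-6, 8), radius = 4

Circle with center (-6, 8) and radius 4


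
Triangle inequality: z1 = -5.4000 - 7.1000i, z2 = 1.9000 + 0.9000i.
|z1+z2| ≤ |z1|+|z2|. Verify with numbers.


|z1| = sqrt((-5.4)^2 + (-7.1)^2) = sqrt(79.57) = 8.9202
|z2| = sqrt(1.9^2 + 0.9^2) = sqrt(4.42) = 2.1024
z1+z2 = -3.5000 - 6.2000i
|z1+z2| = sqrt(50.69) = 7.1197
|z1|+|z2| = 8.9202 + 2.1024 = 11.0226

|z1+z2| = 7.1197 ≤ |z1|+|z2| = 11.0226 (verified)


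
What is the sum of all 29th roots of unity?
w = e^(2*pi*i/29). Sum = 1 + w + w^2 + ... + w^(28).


The sum of all 29th roots of unity is 0.
Geometric series: (1 - w^29)/(1 - w) = (1-1)/(1-w) = 0 since w^29 = 1, w ≠ 1.
Alternatively: coefficient of z^28 in z^29 - 1 is 0.

0


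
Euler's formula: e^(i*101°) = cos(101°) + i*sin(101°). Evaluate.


cos(101°) = -0.1908
sin(101°) = 0.9816

e^(i*101°) = -0.1908 + 0.9816i


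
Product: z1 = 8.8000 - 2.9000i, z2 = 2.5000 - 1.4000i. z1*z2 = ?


Real = 8.8*2.5 - (-2.9)*(-1.4) = 22 - 4.06 = 17.94
Imag = 8.8*(-1.4) + 2.5*(-2.9) = -12.32 - (7.25) = -19.57

17.9400 - 19.5700i


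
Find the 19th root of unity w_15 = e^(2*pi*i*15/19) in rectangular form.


Angle = 360*15/19 = 284.2105°
a = cos(284.2105°) = 0.2455
b = sin(284.2105°) = -0.9694

0.2455 - 0.9694i


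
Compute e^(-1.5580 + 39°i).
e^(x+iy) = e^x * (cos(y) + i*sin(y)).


e^-1.5580 = 0.21056
cos(39°) = 0.7771
sin(39°) = 0.6293
Real = 0.21056*0.7771 = 0.1636
Imag = 0.21056*0.6293 = 0.1325

0.1636 + 0.1325i


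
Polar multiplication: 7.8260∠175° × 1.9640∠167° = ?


r = 7.8260 * 1.9640 = 15.3703
theta = 175° + 167° = 342° = 342° (mod 360)

15.3703 cis(342°)


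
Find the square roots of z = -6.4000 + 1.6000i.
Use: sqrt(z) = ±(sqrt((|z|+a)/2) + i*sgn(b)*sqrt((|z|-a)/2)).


|z| = sqrt(40.96+2.56) = 6.5970
sqrt((|z|+a)/2) = sqrt((6.5970+(-6.4))/2) = sqrt(0.0985) = 0.3138
sqrt((|z|-a)/2) = sqrt((6.5970-(-6.4))/2) = sqrt(6.4985) = 2.5492

±(0.3138 + 2.5492i) i.e. 0.3138 + 2.5492i and -0.3138 - 2.5492i


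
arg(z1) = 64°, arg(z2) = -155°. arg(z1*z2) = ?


arg(z1*z2) = 64° - 155° = -91°
Normalized to (-180°, 180°]: -91°

-91°


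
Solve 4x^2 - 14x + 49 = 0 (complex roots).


disc = (-14)^2 - 4*4*49 = 196 - 784 = -588
sqrt(|disc|) = sqrt(588) = 24.2487
Real part = 14/(2*4) = 1.7500
Imag part = 24.2487/(2*4) = 3.0311

1.7500 ± 3.0311i


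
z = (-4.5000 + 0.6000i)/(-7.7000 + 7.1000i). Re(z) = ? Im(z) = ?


Multiply by conjugate: (-4.5000 + 0.6000i)(-7.7000 - 7.1000i) / ((-7.7)^2 + 7.1^2)
Numerator real = -4.5*(-7.7) + 0.6*7.1 = 38.91
Numerator imag = 0.6*(-7.7) - (-4.5)*7.1 = 27.33
Denominator = 109.7
Re(z) = 38.91/109.7 = 0.3547
Im(z) = 27.33/109.7 = 0.2491

Re(z) = 0.3547, Im(z) = 0.2491


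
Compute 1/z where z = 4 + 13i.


|z|^2 = 16+169 = 185
1/z = (4 - 13i)/185

1/z = 0.0216 - 0.0703i


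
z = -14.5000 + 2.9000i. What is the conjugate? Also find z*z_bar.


z_bar = -14.5000 - 2.9000i
z*z_bar = (-14.5)^2 + 2.9^2 = 210.25 + 8.41 = 218.66

z_bar = -14.5000 - 2.9000i, z*z_bar = 218.66


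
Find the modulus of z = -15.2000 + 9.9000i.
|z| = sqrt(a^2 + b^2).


|z| = sqrt((-15.2)^2 + 9.9^2) = sqrt(231.04 + 98.01) = sqrt(329.05) = 18.1397

|z| = 18.1397


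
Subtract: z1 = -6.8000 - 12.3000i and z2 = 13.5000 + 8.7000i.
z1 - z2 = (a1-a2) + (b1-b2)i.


Real: -6.8 - 13.5 = -20.3
Imag: -12.3 - 8.7 = -21

-20.3000 - 21.0000i


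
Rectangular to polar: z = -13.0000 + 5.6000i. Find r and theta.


r = sqrt(169+31.36) = sqrt(200.36) = 14.1549
theta = atan2(5.6, -13) = 156.6951 degrees

r = 14.1549, theta = 156.6951 degrees


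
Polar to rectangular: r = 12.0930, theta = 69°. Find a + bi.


a = 12.0930*cos(69°) = 12.0930*0.358368 = 4.3337
b = 12.0930*sin(69°) = 12.0930*0.93358 = 11.2898

4.3337 + 11.2898i


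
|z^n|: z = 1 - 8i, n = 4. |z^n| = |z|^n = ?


|z| = sqrt(1+64) = sqrt(65) = 8.0623
|z^4| = |z|^4 = (sqrt(65))^4 = 65^2 = 4225

|z^4| = 4225


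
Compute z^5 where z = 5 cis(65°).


r^5 = 5^5 = 3125
n*theta = 5*65° = 325° = 325° (mod 360)
a = 3125*cos(325°) = 2559.8501
b = 3125*sin(325°) = -1792.4264

3125 cis(325°) = 2559.8501 - 1792.4264i


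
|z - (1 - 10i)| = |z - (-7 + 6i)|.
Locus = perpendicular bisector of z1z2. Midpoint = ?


Equal distances means the locus is the perpendicular bisector of z1 and z2.
Midpoint = ((1+(-7))/2, (-10+6)/2) = (-3.0000, -2.0000)

Perpendicular bisector through (-3.0000, -2.0000)


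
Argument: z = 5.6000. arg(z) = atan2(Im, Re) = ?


Re = 5.6, Im = 0
arg = atan2(0, 5.6) = 0 degrees

arg(z) = 0 degrees


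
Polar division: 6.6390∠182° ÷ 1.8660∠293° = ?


r = 6.6390 / 1.8660 = 3.5579
theta = 182° - 293° = -111° = 249° (mod 360)

3.5579 cis(249°)


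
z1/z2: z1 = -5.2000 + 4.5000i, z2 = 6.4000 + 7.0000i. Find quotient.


Conjugate of z2 = 6.4000 - 7.0000i
Numerator: (-5.2000 + 4.5000i)(6.4000 - 7.0000i) = -1.7800 + 65.2000i
Denominator: 6.4^2 + 7^2 = 89.96
Result = (-1.7800 + 65.2000i)/89.96

-0.0198 + 0.7248i


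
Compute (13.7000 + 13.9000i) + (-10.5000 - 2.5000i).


Real: 13.7 - 10.5 = 3.2
Imag: 13.9 - 2.5 = 11.4

3.2000 + 11.4000i


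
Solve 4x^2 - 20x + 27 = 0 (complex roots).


disc = (-20)^2 - 4*4*27 = 400 - 432 = -32
sqrt(|disc|) = sqrt(32) = 5.6569
Real part = 20/(2*4) = 2.5000
Imag part = 5.6569/(2*4) = 0.7071

2.5000 ± 0.7071i


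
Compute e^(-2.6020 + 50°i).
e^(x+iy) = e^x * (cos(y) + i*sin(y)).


e^-2.6020 = 0.0741
cos(50°) = 0.6428
sin(50°) = 0.766
Real = 0.0741*0.6428 = 0.0476
Imag = 0.0741*0.766 = 0.0568

0.0476 + 0.0568i


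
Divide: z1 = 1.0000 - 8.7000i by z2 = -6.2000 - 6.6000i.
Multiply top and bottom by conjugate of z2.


Conjugate of z2 = -6.2000 + 6.6000i
Numerator: (1.0000 - 8.7000i)(-6.2000 + 6.6000i) = 51.2200 + 60.5400i
Denominator: (-6.2)^2 + (-6.6)^2 = 82
Result = (51.2200 + 60.5400i)/82

0.6246 + 0.7383i


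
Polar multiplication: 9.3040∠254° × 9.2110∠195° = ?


r = 9.3040 * 9.2110 = 85.6991
theta = 254° + 195° = 449° = 89° (mod 360)

85.6991 cis(89°)


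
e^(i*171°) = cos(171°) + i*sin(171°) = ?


cos(171°) = -0.9877
sin(171°) = 0.1564

e^(i*171°) = -0.9877 + 0.1564i


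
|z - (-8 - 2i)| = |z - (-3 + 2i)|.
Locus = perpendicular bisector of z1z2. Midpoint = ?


Equal distances means the locus is the perpendicular bisector of z1 and z2.
Midpoint = ((-8+(-3))/2, (-2+2)/2) = (-5.5000, 0)

Perpendicular bisector through (-5.5000, 0)


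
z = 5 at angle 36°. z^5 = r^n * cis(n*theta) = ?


r^5 = 5^5 = 3125
n*theta = 5*36° = 180° = 180° (mod 360)
a = 3125*cos(180°) = -3125.0000
b = 3125*sin(180°) = 0

3125 cis(180°) = -3125.0000 + 0i


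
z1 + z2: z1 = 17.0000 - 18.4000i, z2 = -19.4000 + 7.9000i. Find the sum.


Real: 17 - 19.4 = -2.4
Imag: -18.4 + 7.9 = -10.5

-2.4000 - 10.5000i


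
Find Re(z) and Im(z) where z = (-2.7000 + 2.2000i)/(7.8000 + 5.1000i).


Multiply by conjugate: (-2.7000 + 2.2000i)(7.8000 - 5.1000i) / (7.8^2 + 5.1^2)
Numerator real = -2.7*7.8 + 2.2*5.1 = -9.84
Numerator imag = 2.2*7.8 - (-2.7)*5.1 = 30.93
Denominator = 86.85
Re(z) = -9.84/86.85 = -0.1133
Im(z) = 30.93/86.85 = 0.3561

Re(z) = -0.1133, Im(z) = 0.3561


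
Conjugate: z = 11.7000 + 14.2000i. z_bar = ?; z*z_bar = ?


z_bar = 11.7000 - 14.2000i
z*z_bar = 11.7^2 + 14.2^2 = 136.89 + 201.64 = 338.53

z_bar = 11.7000 - 14.2000i, z*z_bar = 338.53


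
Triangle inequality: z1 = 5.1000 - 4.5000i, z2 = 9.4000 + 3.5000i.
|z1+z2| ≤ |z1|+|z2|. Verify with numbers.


|z1| = sqrt(5.1^2 + (-4.5)^2) = sqrt(46.26) = 6.8015
|z2| = sqrt(9.4^2 + 3.5^2) = sqrt(100.61) = 10.0305
z1+z2 = 14.5000 - i
|z1+z2| = sqrt(211.25) = 14.5344
|z1|+|z2| = 6.8015 + 10.0305 = 16.8320

|z1+z2| = 14.5344 ≤ |z1|+|z2| = 16.8320 (verified)


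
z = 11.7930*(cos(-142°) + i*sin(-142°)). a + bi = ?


a = 11.7930*cos(-142°) = 11.7930*(-0.78801) = -9.2930
b = 11.7930*sin(-142°) = 11.7930*(-0.61566) = -7.2605

-9.2930 - 7.2605i


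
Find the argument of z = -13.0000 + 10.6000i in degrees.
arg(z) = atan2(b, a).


Re = -13, Im = 10.6
arg = atan2(10.6, -13) = 140.8067 degrees

arg(z) = 140.8067 degrees


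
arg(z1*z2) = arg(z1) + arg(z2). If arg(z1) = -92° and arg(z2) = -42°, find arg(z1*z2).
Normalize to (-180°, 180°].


arg(z1*z2) = -92° - 42° = -134°
Normalized to (-180°, 180°]: -134°

-134°


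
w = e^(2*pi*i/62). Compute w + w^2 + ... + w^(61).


With w = e^(2*pi*i/62), all 62 of the 62th roots of unity w^0 = 1, w, ..., w^(61) sum to 0: 1 + w + ... + w^(61) = (1 - w^62)/(1 - w) = 0 since w^62 = 1, w ≠ 1.
Removing the root 1: w + w^2 + ... + w^(61) = 0 - 1 = -1

Sum = -1


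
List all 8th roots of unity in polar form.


The 8th roots of unity are cis(360k/8°) for k=0..7
Angle step = 360/8 = 45°
Primitive root: cis(45°)
Primitive root = 0.7071 + 0.7071i

8 roots at angles: 0°, 45°, 90°, 135°, 180°, 225°, 270°, 315°


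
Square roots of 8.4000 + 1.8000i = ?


|z| = sqrt(70.56+3.24) = 8.5907
sqrt((|z|+a)/2) = sqrt((8.5907+8.4)/2) = sqrt(8.4953) = 2.9147
sqrt((|z|-a)/2) = sqrt((8.5907-8.4)/2) = sqrt(0.0953) = 0.3088

±(2.9147 + 0.3088i) i.e. 2.9147 + 0.3088i and -2.9147 - 0.3088i


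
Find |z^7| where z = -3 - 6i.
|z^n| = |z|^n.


|z| = sqrt(9+36) = sqrt(45) = 6.7082
|z^7| = |z|^7 = (sqrt(45))^7 = 45^3 * sqrt(45) = 91125*sqrt(45)

|z^7| = 91125*sqrt(45) ≈ 611285.0833


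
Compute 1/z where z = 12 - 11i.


|z|^2 = 144+121 = 265
1/z = (12 + 11i)/265

1/z = 0.0453 + 0.0415i


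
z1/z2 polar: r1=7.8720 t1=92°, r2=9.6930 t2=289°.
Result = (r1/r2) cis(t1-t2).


r = 7.8720 / 9.6930 = 0.8121
theta = 92° - 289° = -197° = 163° (mod 360)

0.8121 cis(163°)


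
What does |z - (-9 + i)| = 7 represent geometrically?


|z - z0| = r is a circle with center z0 and radius r.
Center = (-9, 1), radius = 7

Circle with center (-9, 1) and radius 7


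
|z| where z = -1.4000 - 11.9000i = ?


|z| = sqrt((-1.4)^2 + (-11.9)^2) = sqrt(1.96 + 141.61) = sqrt(143.57) = 11.9821

|z| = 11.9821


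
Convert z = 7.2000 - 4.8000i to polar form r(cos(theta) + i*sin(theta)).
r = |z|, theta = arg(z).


r = sqrt(51.84+23.04) = sqrt(74.88) = 8.6533
theta = atan2(-4.8, 7.2) = -33.6901 degrees

r = 8.6533, theta = -33.6901 degrees


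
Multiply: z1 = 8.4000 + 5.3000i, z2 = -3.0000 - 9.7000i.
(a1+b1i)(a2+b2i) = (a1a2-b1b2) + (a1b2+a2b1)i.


Real = 8.4*(-3) - 5.3*(-9.7) = -25.2 - (-51.41) = 26.21
Imag = 8.4*(-9.7) - (3)*5.3 = -81.48 - (15.9) = -97.38

26.2100 - 97.3800i


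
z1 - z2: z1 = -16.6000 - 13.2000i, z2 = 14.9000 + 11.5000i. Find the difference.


Real: -16.6 - 14.9 = -31.5
Imag: -13.2 - 11.5 = -24.7

-31.5000 - 24.7000i


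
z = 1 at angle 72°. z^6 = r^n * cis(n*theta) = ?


r^6 = 1^6 = 1
n*theta = 6*72° = 432° = 72° (mod 360)
a = 1*cos(72°) = 0.3090
b = 1*sin(72°) = 0.9511

1 cis(72°) = 0.3090 + 0.9511i


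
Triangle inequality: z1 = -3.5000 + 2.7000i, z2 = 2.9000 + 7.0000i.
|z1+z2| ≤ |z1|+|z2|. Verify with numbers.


|z1| = sqrt((-3.5)^2 + 2.7^2) = sqrt(19.54) = 4.4204
|z2| = sqrt(2.9^2 + 7^2) = sqrt(57.41) = 7.5769
z1+z2 = -0.6000 + 9.7000i
|z1+z2| = sqrt(94.45) = 9.7185
|z1|+|z2| = 4.4204 + 7.5769 = 11.9973

|z1+z2| = 9.7185 ≤ |z1|+|z2| = 11.9973 (verified)


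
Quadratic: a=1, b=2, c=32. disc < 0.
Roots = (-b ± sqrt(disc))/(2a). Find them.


disc = 2^2 - 4*1*32 = 4 - 128 = -124
sqrt(|disc|) = sqrt(124) = 11.1355
Real part = -2/(2*1) = -1.0000
Imag part = 11.1355/(2*1) = 5.5678

-1.0000 ± 5.5678i


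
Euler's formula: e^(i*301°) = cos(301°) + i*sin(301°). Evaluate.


cos(301°) = 0.5150
sin(301°) = -0.8572

e^(i*301°) = 0.5150 - 0.8572i


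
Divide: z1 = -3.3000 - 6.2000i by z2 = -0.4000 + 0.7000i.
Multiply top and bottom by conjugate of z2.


Conjugate of z2 = -0.4000 - 0.7000i
Numerator: (-3.3000 - 6.2000i)(-0.4000 - 0.7000i) = -3.0200 + 4.7900i
Denominator: (-0.4)^2 + 0.7^2 = 0.65
Result = (-3.0200 + 4.7900i)/0.65

-4.6462 + 7.3692i


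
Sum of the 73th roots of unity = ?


The sum of all 73th roots of unity is 0.
Geometric series: (1 - w^73)/(1 - w) = (1-1)/(1-w) = 0 since w^73 = 1, w ≠ 1.
Alternatively: coefficient of z^72 in z^73 - 1 is 0.

0


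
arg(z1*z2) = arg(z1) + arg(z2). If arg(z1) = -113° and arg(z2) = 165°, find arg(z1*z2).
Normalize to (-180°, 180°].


arg(z1*z2) = -113° + 165° = 52°
Normalized to (-180°, 180°]: 52°

52°


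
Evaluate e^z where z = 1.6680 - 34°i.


e^1.6680 = 5.3016
cos(-34°) = 0.82904
sin(-34°) = -0.55919
Real = 5.3016*0.82904 = 4.3952
Imag = 5.3016*(-0.55919) = -2.9646

4.3952 - 2.9646i


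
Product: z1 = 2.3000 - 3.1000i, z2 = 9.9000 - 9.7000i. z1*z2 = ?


Real = 2.3*9.9 - (-3.1)*(-9.7) = 22.77 - 30.07 = -7.3
Imag = 2.3*(-9.7) + 9.9*(-3.1) = -22.31 - (30.69) = -53

-7.3000 - 53.0000i


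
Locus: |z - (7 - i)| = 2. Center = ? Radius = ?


|z - z0| = r is a circle with center z0 and radius r.
Center = (7, -1), radius = 2

Circle with center (7, -1) and radius 2


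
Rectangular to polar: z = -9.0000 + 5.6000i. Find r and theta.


r = sqrt(81+31.36) = sqrt(112.36) = 10.6000
theta = atan2(5.6, -9) = 148.1092 degrees

r = 10.6000, theta = 148.1092 degrees


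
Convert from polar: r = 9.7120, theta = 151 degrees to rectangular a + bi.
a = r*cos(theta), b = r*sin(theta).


a = 9.7120*cos(151°) = 9.7120*(-0.87462) = -8.4943
b = 9.7120*sin(151°) = 9.7120*0.48481 = 4.7085

-8.4943 + 4.7085i


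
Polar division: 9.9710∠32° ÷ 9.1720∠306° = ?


r = 9.9710 / 9.1720 = 1.0871
theta = 32° - 306° = -274° = 86° (mod 360)

1.0871 cis(86°)


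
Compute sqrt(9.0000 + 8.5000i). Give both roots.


|z| = sqrt(81+72.25) = 12.3794
sqrt((|z|+a)/2) = sqrt((12.3794+9)/2) = sqrt(10.6897) = 3.2695
sqrt((|z|-a)/2) = sqrt((12.3794-9)/2) = sqrt(1.6897) = 1.2999

±(3.2695 + 1.2999i) i.e. 3.2695 + 1.2999i and -3.2695 - 1.2999i


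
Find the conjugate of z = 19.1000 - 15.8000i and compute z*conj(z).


z_bar = 19.1000 + 15.8000i
z*z_bar = 19.1^2 + (-15.8)^2 = 364.81 + 249.64 = 614.45

z_bar = 19.1000 + 15.8000i, z*z_bar = 614.45


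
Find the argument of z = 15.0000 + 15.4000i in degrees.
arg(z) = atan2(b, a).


Re = 15, Im = 15.4
arg = atan2(15.4, 15) = 45.7538 degrees

arg(z) = 45.7538 degrees


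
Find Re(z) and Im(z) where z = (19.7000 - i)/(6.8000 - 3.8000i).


Multiply by conjugate: (19.7000 - i)(6.8000 + 3.8000i) / (6.8^2 + (-3.8)^2)
Numerator real = 19.7*6.8 - (1)*(-3.8) = 137.76
Numerator imag = -1*6.8 - 19.7*(-3.8) = 68.06
Denominator = 60.68
Re(z) = 137.76/60.68 = 2.2703
Im(z) = 68.06/60.68 = 1.1216

Re(z) = 2.2703, Im(z) = 1.1216


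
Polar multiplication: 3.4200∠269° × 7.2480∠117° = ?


r = 3.4200 * 7.2480 = 24.7882
theta = 269° + 117° = 386° = 26° (mod 360)

24.7882 cis(26°)


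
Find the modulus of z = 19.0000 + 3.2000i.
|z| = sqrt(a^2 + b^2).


|z| = sqrt(19^2 + 3.2^2) = sqrt(361 + 10.24) = sqrt(371.24) = 19.2676

|z| = 19.2676


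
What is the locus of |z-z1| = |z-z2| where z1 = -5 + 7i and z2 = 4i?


Equal distances means the locus is the perpendicular bisector of z1 and z2.
Midpoint = ((-5+0)/2, (7+4)/2) = (-2.5000, 5.5000)

Perpendicular bisector through (-2.5000, 5.5000)


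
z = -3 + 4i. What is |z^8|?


|z| = sqrt(9+16) = sqrt(25) = 5
|z^8| = |z|^8 = 5^8 = 390625

|z^8| = 390625


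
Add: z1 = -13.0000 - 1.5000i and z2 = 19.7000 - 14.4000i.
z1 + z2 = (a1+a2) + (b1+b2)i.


Real: -13 + 19.7 = 6.7
Imag: -1.5 - 14.4 = -15.9

6.7000 - 15.9000i


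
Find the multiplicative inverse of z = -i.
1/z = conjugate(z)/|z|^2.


|z|^2 = 0+1 = 1
1/z = (0 + 1i)/1

1/z = 0 + 1.0000i


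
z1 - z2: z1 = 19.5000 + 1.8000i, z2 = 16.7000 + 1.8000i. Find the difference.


Real: 19.5 - 16.7 = 2.8
Imag: 1.8 - 1.8 = 0

2.8000


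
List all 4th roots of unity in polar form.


The 4th roots of unity are cis(360k/4°) for k=0..3
Angle step = 360/4 = 90°
Primitive root: cis(90°)
Primitive root = 0 + 1.0000i

4 roots at angles: 0°, 90°, 180°, 270°


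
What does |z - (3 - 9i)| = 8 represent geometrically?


|z - z0| = r is a circle with center z0 and radius r.
Center = (3, -9), radius = 8

Circle with center (3, -9) and radius 8


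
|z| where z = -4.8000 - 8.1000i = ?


|z| = sqrt((-4.8)^2 + (-8.1)^2) = sqrt(23.04 + 65.61) = sqrt(88.65) = 9.4154

|z| = 9.4154


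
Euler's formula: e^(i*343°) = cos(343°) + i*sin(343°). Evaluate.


cos(343°) = 0.9563
sin(343°) = -0.2924

e^(i*343°) = 0.9563 - 0.2924i


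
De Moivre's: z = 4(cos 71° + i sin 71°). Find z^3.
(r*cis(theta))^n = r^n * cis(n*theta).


r^3 = 4^3 = 64
n*theta = 3*71° = 213° = 213° (mod 360)
a = 64*cos(213°) = -53.6749
b = 64*sin(213°) = -34.8569

64 cis(213°) = -53.6749 - 34.8569i


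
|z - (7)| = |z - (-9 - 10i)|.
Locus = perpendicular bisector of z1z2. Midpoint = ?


Equal distances means the locus is the perpendicular bisector of z1 and z2.
Midpoint = ((7+(-9))/2, (0+(-10))/2) = (-1.0000, -5.0000)

Perpendicular bisector through (-1.0000, -5.0000)


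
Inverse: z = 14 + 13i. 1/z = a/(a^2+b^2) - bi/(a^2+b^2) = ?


|z|^2 = 196+169 = 365
1/z = (14 - 13i)/365

1/z = 0.0384 - 0.0356i


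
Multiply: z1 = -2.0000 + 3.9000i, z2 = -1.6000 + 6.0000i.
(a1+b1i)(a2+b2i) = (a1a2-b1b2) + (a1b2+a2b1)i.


Real = -2*(-1.6) - 3.9*6 = 3.2 - 23.4 = -20.2
Imag = -2*6 - (1.6)*3.9 = -12 - (6.24) = -18.24

-20.2000 - 18.2400i


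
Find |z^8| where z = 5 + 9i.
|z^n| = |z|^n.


|z| = sqrt(25+81) = sqrt(106) = 10.2956
|z^8| = |z|^8 = (sqrt(106))^8 = 106^4 = 126247696

|z^8| = 126247696


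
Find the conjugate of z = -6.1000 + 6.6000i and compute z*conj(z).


z_bar = -6.1000 - 6.6000i
z*z_bar = (-6.1)^2 + 6.6^2 = 37.21 + 43.56 = 80.77

z_bar = -6.1000 - 6.6000i, z*z_bar = 80.77


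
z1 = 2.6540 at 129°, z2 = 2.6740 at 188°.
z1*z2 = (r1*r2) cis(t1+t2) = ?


r = 2.6540 * 2.6740 = 7.0968
theta = 129° + 188° = 317° = 317° (mod 360)

7.0968 cis(317°)


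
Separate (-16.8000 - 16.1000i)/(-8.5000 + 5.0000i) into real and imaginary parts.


Multiply by conjugate: (-16.8000 - 16.1000i)(-8.5000 - 5.0000i) / ((-8.5)^2 + 5^2)
Numerator real = -16.8*(-8.5) - (16.1)*5 = 62.3
Numerator imag = -16.1*(-8.5) - (-16.8)*5 = 220.85
Denominator = 97.25
Re(z) = 62.3/97.25 = 0.6406
Im(z) = 220.85/97.25 = 2.2710

Re(z) = 0.6406, Im(z) = 2.2710


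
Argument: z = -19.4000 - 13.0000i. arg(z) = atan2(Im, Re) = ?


Re = -19.4, Im = -13
arg = atan2(-13, -19.4) = -146.1738 degrees

arg(z) = -146.1738 degrees


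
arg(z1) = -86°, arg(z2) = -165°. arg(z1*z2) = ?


arg(z1*z2) = -86° - 165° = -251°
Normalized to (-180°, 180°]: 109°

109°


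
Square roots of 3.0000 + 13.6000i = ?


|z| = sqrt(9+184.96) = 13.9270
sqrt((|z|+a)/2) = sqrt((13.9270+3)/2) = sqrt(8.4635) = 2.9092
sqrt((|z|-a)/2) = sqrt((13.9270-3)/2) = sqrt(5.4635) = 2.3374

±(2.9092 + 2.3374i) i.e. 2.9092 + 2.3374i and -2.9092 - 2.3374i


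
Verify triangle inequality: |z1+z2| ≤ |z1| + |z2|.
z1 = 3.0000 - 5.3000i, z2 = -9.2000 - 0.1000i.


|z1| = sqrt(3^2 + (-5.3)^2) = sqrt(37.09) = 6.0902
|z2| = sqrt((-9.2)^2 + (-0.1)^2) = sqrt(84.65) = 9.2005
z1+z2 = -6.2000 - 5.4000i
|z1+z2| = sqrt(67.6) = 8.2219
|z1|+|z2| = 6.0902 + 9.2005 = 15.2907

|z1+z2| = 8.2219 ≤ |z1|+|z2| = 15.2907 (verified)


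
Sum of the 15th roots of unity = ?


The sum of all 15th roots of unity is 0.
Geometric series: (1 - w^15)/(1 - w) = (1-1)/(1-w) = 0 since w^15 = 1, w ≠ 1.
Alternatively: coefficient of z^14 in z^15 - 1 is 0.

0


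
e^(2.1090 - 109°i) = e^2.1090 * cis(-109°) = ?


e^2.1090 = 8.2400
cos(-109°) = -0.32557
sin(-109°) = -0.94552
Real = 8.2400*(-0.32557) = -2.6827
Imag = 8.2400*(-0.94552) = -7.7911

-2.6827 - 7.7911i


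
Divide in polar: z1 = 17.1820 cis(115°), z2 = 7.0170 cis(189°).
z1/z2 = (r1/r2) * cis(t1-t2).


r = 17.1820 / 7.0170 = 2.4486
theta = 115° - 189° = -74° = 286° (mod 360)

2.4486 cis(286°)


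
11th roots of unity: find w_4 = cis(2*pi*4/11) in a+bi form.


Angle = 360*4/11 = 130.9091°
a = cos(130.9091°) = -0.6549
b = sin(130.9091°) = 0.7557

-0.6549 + 0.7557i


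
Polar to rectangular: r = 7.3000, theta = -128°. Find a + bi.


a = 7.3000*cos(-128°) = 7.3000*(-0.61566) = -4.4943
b = 7.3000*sin(-128°) = 7.3000*(-0.78801) = -5.7525

-4.4943 - 5.7525i


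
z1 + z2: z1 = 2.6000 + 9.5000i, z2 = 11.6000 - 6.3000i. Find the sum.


Real: 2.6 + 11.6 = 14.2
Imag: 9.5 - 6.3 = 3.2

14.2000 + 3.2000i


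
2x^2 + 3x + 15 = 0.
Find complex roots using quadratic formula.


disc = 3^2 - 4*2*15 = 9 - 120 = -111
sqrt(|disc|) = sqrt(111) = 10.5357
Real part = -3/(2*2) = -0.7500
Imag part = 10.5357/(2*2) = 2.6339

-0.7500 ± 2.6339i


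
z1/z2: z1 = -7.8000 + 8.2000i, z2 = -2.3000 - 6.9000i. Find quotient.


Conjugate of z2 = -2.3000 + 6.9000i
Numerator: (-7.8000 + 8.2000i)(-2.3000 + 6.9000i) = -38.6400 - 72.6800i
Denominator: (-2.3)^2 + (-6.9)^2 = 52.9
Result = (-38.6400 - 72.6800i)/52.9

-0.7304 - 1.3739i


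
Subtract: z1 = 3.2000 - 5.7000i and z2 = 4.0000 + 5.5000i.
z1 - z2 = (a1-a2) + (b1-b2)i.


Real: 3.2 - 4 = -0.8
Imag: -5.7 - 5.5 = -11.2

-0.8000 - 11.2000i


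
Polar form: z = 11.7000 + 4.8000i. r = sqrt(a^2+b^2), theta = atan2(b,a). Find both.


r = sqrt(136.89+23.04) = sqrt(159.93) = 12.6463
theta = atan2(4.8, 11.7) = 22.3062 degrees

r = 12.6463, theta = 22.3062 degrees


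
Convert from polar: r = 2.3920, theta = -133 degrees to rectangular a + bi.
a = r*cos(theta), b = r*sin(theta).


a = 2.3920*cos(-133°) = 2.3920*(-0.682) = -1.6313
b = 2.3920*sin(-133°) = 2.3920*(-0.73135) = -1.7494

-1.6313 - 1.7494i


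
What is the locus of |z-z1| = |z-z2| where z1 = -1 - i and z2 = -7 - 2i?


Equal distances means the locus is the perpendicular bisector of z1 and z2.
Midpoint = ((-1+(-7))/2, (-1+(-2))/2) = (-4.0000, -1.5000)

Perpendicular bisector through (-4.0000, -1.5000)


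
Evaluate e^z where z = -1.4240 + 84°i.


e^-1.4240 = 0.2407
cos(84°) = 0.1045
sin(84°) = 0.9945
Real = 0.2407*0.1045 = 0.0252
Imag = 0.2407*0.9945 = 0.2394

0.0252 + 0.2394i


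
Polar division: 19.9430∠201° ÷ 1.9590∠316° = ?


r = 19.9430 / 1.9590 = 10.1802
theta = 201° - 316° = -115° = 245° (mod 360)

10.1802 cis(245°)


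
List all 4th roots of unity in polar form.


The 4th roots of unity are cis(360k/4°) for k=0..3
Angle step = 360/4 = 90°
Primitive root: cis(90°)
Primitive root = 0 + 1.0000i

4 roots at angles: 0°, 90°, 180°, 270°


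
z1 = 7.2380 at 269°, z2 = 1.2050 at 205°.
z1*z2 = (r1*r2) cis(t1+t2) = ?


r = 7.2380 * 1.2050 = 8.7218
theta = 269° + 205° = 474° = 114° (mod 360)

8.7218 cis(114°)


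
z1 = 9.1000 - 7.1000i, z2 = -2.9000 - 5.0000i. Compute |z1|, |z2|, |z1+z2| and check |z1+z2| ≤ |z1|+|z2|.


|z1| = sqrt(9.1^2 + (-7.1)^2) = sqrt(133.22) = 11.5421
|z2| = sqrt((-2.9)^2 + (-5)^2) = sqrt(33.41) = 5.7801
z1+z2 = 6.2000 - 12.1000i
|z1+z2| = sqrt(184.85) = 13.5960
|z1|+|z2| = 11.5421 + 5.7801 = 17.3222

|z1+z2| = 13.5960 ≤ |z1|+|z2| = 17.3222 (verified)


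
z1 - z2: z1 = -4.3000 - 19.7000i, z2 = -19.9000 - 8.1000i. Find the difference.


Real: -4.3 + 19.9 = 15.6
Imag: -19.7 + 8.1 = -11.6

15.6000 - 11.6000i


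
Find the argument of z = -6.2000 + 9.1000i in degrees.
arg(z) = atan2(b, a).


Re = -6.2, Im = 9.1
arg = atan2(9.1, -6.2) = 124.2673 degrees

arg(z) = 124.2673 degrees


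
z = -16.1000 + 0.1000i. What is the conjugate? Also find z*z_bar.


z_bar = -16.1000 - 0.1000i
z*z_bar = (-16.1)^2 + 0.1^2 = 259.21 + 0.01 = 259.22

z_bar = -16.1000 - 0.1000i, z*z_bar = 259.22


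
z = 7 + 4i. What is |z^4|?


|z| = sqrt(49+16) = sqrt(65) = 8.0623
|z^4| = |z|^4 = (sqrt(65))^4 = 65^2 = 4225

|z^4| = 4225


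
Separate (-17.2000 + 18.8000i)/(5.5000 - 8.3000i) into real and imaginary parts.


Multiply by conjugate: (-17.2000 + 18.8000i)(5.5000 + 8.3000i) / (5.5^2 + (-8.3)^2)
Numerator real = -17.2*5.5 + 18.8*(-8.3) = -250.64
Numerator imag = 18.8*5.5 - (-17.2)*(-8.3) = -39.36
Denominator = 99.14
Re(z) = -250.64/99.14 = -2.5281
Im(z) = -39.36/99.14 = -0.3970

Re(z) = -2.5281, Im(z) = -0.3970


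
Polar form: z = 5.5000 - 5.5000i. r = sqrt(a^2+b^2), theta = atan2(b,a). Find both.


r = sqrt(30.25+30.25) = sqrt(60.5) = 7.7782
theta = atan2(-5.5, 5.5) = -45.0000 degrees

r = 7.7782, theta = -45.0000 degrees


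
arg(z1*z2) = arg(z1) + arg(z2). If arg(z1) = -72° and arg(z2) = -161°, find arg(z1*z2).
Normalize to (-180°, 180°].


arg(z1*z2) = -72° - 161° = -233°
Normalized to (-180°, 180°]: 127°

127°


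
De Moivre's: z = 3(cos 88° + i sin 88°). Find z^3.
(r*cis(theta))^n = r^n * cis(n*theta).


r^3 = 3^3 = 27
n*theta = 3*88° = 264° = 264° (mod 360)
a = 27*cos(264°) = -2.8223
b = 27*sin(264°) = -26.8521

27 cis(264°) = -2.8223 - 26.8521i


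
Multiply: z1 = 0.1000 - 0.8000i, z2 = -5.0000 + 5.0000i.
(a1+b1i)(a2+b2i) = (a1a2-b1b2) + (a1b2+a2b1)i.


Real = 0.1*(-5) - (-0.8)*5 = -0.5 - (-4) = 3.5
Imag = 0.1*5 - (5)*(-0.8) = 0.5 + 4 = 4.5

3.5000 + 4.5000i
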